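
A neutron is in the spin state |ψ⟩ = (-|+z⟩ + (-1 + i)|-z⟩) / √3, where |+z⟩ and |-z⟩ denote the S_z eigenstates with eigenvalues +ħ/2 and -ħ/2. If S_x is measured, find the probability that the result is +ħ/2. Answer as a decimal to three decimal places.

|+x⟩ = (|+z⟩ + |-z⟩)/√2, so ⟨+x|ψ⟩ = (-2 + i) / (√2·√3).
P = |-2 + i|² / 6 = 5/6.

0.833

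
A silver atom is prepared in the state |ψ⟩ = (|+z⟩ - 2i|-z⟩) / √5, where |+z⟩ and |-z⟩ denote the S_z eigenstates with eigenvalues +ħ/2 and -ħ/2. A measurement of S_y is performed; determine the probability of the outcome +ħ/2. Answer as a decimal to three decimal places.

0.100

|+y⟩ = (|+z⟩ + i|-z⟩)/√2, so ⟨+y|ψ⟩ = (-1) / (√2·√5).
P = |-1|² / 10 = 1/10.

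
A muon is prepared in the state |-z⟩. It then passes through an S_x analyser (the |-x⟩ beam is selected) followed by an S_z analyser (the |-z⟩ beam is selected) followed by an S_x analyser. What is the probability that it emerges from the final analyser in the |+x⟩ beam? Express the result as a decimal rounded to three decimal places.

0.125

First analyser (S_x): from |-z⟩, P(|-x⟩) = 1/2.
After stage 1 the state is |-x⟩; P(|-z⟩) = |⟨-z|-x⟩|² = 1/2.
After stage 2 the state is |-z⟩; P(|+x⟩) = |⟨+x|-z⟩|² = 1/2.
Joint probability = 1/2 × 1/2 × 1/2 = 0.125.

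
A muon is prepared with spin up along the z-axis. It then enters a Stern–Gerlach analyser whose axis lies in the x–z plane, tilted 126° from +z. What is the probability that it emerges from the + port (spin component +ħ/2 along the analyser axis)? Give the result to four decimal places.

0.2061

For spin-½, the probability of finding spin-up along an axis at angle θ to the initial spin direction is cos²(θ/2); spin-down is sin²(θ/2).
θ = 126°, so P = cos²(63°) ≈ 0.2061.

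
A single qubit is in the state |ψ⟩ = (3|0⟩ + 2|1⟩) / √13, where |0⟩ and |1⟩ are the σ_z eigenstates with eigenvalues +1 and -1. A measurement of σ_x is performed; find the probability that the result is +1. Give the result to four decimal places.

|+x⟩ = (|0⟩ + |1⟩)/√2, so ⟨+x|ψ⟩ = (5) / (√2·√13).
P = |5|² / 26 = 25/26.

0.9615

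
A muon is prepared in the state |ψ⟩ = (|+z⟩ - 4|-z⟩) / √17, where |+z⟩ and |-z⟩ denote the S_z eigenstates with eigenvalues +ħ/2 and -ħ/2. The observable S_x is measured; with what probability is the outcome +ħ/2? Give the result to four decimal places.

0.2647

|+x⟩ = (|+z⟩ + |-z⟩)/√2, so ⟨+x|ψ⟩ = (-3) / (√2·√17).
P = |-3|² / 34 = 9/34.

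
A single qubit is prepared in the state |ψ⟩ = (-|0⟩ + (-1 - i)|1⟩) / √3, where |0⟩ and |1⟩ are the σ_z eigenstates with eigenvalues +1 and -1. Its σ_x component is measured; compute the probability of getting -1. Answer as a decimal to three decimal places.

|-x⟩ = (|0⟩ - |1⟩)/√2, so ⟨-x|ψ⟩ = (i) / (√2·√3).
P = |i|² / 6 = 1/6.

0.167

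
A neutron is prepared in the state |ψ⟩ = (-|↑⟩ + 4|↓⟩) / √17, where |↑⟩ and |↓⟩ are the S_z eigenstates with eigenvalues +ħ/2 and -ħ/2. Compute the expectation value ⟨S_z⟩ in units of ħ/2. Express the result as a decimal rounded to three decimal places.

-0.882

⟨σ_z⟩ = |a|² - |b|² divided by |a|²+|b|², with a, b the |↑⟩, |↓⟩ amplitudes.
= (1 - 16)/17 = -15/17.
⟨S_z⟩ = (ħ/2)·⟨σ_z⟩.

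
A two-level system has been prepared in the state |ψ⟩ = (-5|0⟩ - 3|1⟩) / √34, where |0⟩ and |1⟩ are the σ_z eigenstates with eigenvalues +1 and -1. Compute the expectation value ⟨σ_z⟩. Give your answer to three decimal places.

0.471

⟨σ_z⟩ = |a|² - |b|² divided by |a|²+|b|², with a, b the |0⟩, |1⟩ amplitudes.
= (25 - 9)/34 = 16/34.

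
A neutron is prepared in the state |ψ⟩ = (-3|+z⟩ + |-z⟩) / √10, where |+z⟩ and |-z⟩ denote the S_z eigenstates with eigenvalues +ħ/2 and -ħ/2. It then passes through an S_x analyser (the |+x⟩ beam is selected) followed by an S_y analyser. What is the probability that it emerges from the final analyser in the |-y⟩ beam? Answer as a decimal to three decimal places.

0.100

First analyser (S_x): P(|+x⟩) = |⟨+x|ψ⟩|² = 4/20.
After stage 1 the state is |+x⟩; P(|-y⟩) = |⟨-y|+x⟩|² = 1/2.
Joint probability = 4/20 × 1/2 = 0.100.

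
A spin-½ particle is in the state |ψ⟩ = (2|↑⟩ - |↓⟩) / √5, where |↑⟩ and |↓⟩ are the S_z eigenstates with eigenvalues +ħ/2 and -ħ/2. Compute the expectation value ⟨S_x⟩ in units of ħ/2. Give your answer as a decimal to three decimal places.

-0.800

⟨σ_x⟩ = 2 Re(a* b)/(|a|²+|b|²) with a = 2, b = -1.
a* b = -2, so ⟨σ_x⟩ = -4/5.
⟨S_x⟩ = (ħ/2)·⟨σ_x⟩.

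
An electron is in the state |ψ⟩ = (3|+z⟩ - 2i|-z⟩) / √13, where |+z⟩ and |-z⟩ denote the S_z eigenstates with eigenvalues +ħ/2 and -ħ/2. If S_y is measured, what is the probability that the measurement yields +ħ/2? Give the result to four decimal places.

|+y⟩ = (|+z⟩ + i|-z⟩)/√2, so ⟨+y|ψ⟩ = (1) / (√2·√13).
P = |1|² / 26 = 1/26.

0.0385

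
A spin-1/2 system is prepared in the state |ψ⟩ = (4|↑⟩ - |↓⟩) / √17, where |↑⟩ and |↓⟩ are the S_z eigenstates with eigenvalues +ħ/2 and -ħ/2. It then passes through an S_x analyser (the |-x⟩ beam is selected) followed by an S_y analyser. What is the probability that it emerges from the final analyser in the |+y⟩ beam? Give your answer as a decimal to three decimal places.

First analyser (S_x): P(|-x⟩) = |⟨-x|ψ⟩|² = 25/34.
After stage 1 the state is |-x⟩; P(|+y⟩) = |⟨+y|-x⟩|² = 1/2.
Joint probability = 25/34 × 1/2 = 0.368.

0.368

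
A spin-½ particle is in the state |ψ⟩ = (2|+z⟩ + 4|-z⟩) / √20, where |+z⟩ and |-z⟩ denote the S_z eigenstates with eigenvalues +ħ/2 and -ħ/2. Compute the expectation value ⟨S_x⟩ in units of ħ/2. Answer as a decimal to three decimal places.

0.800

⟨σ_x⟩ = 2 Re(a* b)/(|a|²+|b|²) with a = 2, b = 4.
a* b = 8, so ⟨σ_x⟩ = 16/20.
⟨S_x⟩ = (ħ/2)·⟨σ_x⟩.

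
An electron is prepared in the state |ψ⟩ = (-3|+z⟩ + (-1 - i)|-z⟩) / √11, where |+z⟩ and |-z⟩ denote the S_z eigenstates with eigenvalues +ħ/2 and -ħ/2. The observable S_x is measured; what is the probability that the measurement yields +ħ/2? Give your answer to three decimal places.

0.773

|+x⟩ = (|+z⟩ + |-z⟩)/√2, so ⟨+x|ψ⟩ = (-4 - i) / (√2·√11).
P = |-4 - i|² / 22 = 17/22.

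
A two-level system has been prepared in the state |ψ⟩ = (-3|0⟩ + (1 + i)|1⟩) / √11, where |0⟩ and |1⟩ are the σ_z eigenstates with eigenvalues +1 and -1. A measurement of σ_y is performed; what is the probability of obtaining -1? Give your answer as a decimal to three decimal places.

|-y⟩ = (|0⟩ - i|1⟩)/√2, so ⟨-y|ψ⟩ = (-4 + i) / (√2·√11).
P = |-4 + i|² / 22 = 17/22.

0.773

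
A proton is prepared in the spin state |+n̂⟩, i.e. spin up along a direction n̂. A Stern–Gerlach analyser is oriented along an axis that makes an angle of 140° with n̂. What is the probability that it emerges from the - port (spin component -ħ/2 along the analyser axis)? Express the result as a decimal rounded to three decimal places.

For spin-½, the probability of finding spin-up along an axis at angle θ to the initial spin direction is cos²(θ/2); spin-down is sin²(θ/2).
θ = 140°, so P = sin²(70°) ≈ 0.883.

0.883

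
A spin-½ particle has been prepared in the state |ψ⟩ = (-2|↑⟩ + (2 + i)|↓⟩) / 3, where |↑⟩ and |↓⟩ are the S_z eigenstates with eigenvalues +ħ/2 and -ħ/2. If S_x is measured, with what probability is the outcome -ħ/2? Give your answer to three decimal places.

|-x⟩ = (|↑⟩ - |↓⟩)/√2, so ⟨-x|ψ⟩ = (-4 - i) / (√2·3).
P = |-4 - i|² / 18 = 17/18.

0.944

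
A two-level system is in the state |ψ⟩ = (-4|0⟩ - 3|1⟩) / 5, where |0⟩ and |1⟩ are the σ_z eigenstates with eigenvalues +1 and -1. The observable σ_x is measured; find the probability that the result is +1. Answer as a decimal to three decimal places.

0.980

|+x⟩ = (|0⟩ + |1⟩)/√2, so ⟨+x|ψ⟩ = (-7) / (√2·5).
P = |-7|² / 50 = 49/50.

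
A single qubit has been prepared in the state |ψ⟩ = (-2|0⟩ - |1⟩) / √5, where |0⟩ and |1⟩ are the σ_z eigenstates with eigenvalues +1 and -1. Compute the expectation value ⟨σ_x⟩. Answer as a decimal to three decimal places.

0.800

⟨σ_x⟩ = 2 Re(a* b)/(|a|²+|b|²) with a = -2, b = -1.
a* b = 2, so ⟨σ_x⟩ = 4/5.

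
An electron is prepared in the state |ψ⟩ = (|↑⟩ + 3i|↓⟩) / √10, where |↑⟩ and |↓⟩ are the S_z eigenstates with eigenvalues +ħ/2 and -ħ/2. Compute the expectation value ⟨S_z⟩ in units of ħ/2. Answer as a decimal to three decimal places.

⟨σ_z⟩ = |a|² - |b|² divided by |a|²+|b|², with a, b the |↑⟩, |↓⟩ amplitudes.
= (1 - 9)/10 = -8/10.
⟨S_z⟩ = (ħ/2)·⟨σ_z⟩.

-0.800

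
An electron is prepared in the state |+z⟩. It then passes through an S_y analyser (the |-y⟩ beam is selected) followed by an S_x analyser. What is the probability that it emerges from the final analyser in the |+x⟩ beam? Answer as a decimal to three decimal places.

First analyser (S_y): from |+z⟩, P(|-y⟩) = 1/2.
After stage 1 the state is |-y⟩; P(|+x⟩) = |⟨+x|-y⟩|² = 1/2.
Joint probability = 1/2 × 1/2 = 0.250.

0.250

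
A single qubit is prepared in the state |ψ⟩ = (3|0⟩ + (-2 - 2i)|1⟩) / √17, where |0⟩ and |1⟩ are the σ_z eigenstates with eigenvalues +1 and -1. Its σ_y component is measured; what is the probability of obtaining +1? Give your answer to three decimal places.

0.147

|+y⟩ = (|0⟩ + i|1⟩)/√2, so ⟨+y|ψ⟩ = (1 + 2i) / (√2·√17).
P = |1 + 2i|² / 34 = 5/34.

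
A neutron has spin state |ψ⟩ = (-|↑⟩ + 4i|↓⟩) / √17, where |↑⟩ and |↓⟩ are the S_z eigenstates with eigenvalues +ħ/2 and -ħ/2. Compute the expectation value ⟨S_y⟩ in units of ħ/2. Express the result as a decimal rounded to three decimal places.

-0.471

⟨σ_y⟩ = 2 Im(a* b)/(|a|²+|b|²) with a = -1, b = 4i.
a* b = -4i, so ⟨σ_y⟩ = -8/17.
⟨S_y⟩ = (ħ/2)·⟨σ_y⟩.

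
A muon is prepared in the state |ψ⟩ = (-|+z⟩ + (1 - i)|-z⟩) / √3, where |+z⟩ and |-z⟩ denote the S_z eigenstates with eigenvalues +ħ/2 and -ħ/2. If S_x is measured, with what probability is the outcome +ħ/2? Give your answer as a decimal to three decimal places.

|+x⟩ = (|+z⟩ + |-z⟩)/√2, so ⟨+x|ψ⟩ = (-i) / (√2·√3).
P = |-i|² / 6 = 1/6.

0.167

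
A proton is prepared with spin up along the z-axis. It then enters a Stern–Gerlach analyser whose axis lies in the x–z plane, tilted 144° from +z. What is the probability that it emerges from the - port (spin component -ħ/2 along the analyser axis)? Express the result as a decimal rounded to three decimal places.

0.905

For spin-½, the probability of finding spin-up along an axis at angle θ to the initial spin direction is cos²(θ/2); spin-down is sin²(θ/2).
θ = 144°, so P = sin²(72°) ≈ 0.905.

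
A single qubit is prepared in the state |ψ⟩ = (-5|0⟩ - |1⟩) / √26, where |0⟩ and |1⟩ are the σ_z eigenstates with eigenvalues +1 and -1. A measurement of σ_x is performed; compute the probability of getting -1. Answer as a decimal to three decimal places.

0.308

|-x⟩ = (|0⟩ - |1⟩)/√2, so ⟨-x|ψ⟩ = (-4) / (√2·√26).
P = |-4|² / 52 = 16/52.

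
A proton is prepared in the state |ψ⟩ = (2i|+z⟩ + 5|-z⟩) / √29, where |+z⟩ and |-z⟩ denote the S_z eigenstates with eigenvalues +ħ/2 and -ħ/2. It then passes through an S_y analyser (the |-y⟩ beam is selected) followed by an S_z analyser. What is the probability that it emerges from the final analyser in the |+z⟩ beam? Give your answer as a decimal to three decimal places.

First analyser (S_y): P(|-y⟩) = |⟨-y|ψ⟩|² = 49/58.
After stage 1 the state is |-y⟩; P(|+z⟩) = |⟨+z|-y⟩|² = 1/2.
Joint probability = 49/58 × 1/2 = 0.422.

0.422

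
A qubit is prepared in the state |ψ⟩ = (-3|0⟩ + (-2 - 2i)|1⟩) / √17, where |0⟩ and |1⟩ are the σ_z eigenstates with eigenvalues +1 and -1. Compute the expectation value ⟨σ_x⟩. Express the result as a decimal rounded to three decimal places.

0.706

⟨σ_x⟩ = 2 Re(a* b)/(|a|²+|b|²) with a = -3, b = (-2 - 2i).
a* b = (6 + 6i), so ⟨σ_x⟩ = 12/17.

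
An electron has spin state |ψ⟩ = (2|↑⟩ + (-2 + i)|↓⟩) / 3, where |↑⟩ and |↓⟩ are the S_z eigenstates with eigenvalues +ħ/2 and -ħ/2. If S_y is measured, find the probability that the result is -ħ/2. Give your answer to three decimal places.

|-y⟩ = (|↑⟩ - i|↓⟩)/√2, so ⟨-y|ψ⟩ = (1 - 2i) / (√2·3).
P = |1 - 2i|² / 18 = 5/18.

0.278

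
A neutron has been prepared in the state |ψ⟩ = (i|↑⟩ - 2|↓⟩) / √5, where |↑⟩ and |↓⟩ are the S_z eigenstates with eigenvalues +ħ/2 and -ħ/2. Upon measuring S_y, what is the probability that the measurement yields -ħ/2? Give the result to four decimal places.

|-y⟩ = (|↑⟩ - i|↓⟩)/√2, so ⟨-y|ψ⟩ = (-i) / (√2·√5).
P = |-i|² / 10 = 1/10.

0.1000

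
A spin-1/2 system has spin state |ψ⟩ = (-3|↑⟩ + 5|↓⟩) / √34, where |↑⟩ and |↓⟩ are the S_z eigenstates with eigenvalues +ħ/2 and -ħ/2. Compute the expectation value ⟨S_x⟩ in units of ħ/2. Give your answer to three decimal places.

-0.882

⟨σ_x⟩ = 2 Re(a* b)/(|a|²+|b|²) with a = -3, b = 5.
a* b = -15, so ⟨σ_x⟩ = -30/34.
⟨S_x⟩ = (ħ/2)·⟨σ_x⟩.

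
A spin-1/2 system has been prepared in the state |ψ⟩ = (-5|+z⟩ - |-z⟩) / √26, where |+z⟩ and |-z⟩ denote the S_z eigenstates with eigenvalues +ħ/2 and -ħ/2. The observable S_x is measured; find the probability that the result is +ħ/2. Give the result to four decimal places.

0.6923

|+x⟩ = (|+z⟩ + |-z⟩)/√2, so ⟨+x|ψ⟩ = (-6) / (√2·√26).
P = |-6|² / 52 = 36/52.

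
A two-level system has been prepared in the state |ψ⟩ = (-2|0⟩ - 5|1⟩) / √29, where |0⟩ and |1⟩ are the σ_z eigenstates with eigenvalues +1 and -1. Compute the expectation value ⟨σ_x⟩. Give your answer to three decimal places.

⟨σ_x⟩ = 2 Re(a* b)/(|a|²+|b|²) with a = -2, b = -5.
a* b = 10, so ⟨σ_x⟩ = 20/29.

0.690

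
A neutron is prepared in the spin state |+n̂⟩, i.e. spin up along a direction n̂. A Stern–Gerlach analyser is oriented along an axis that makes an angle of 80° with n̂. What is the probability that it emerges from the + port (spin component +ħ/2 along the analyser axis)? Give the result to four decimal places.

For spin-½, the probability of finding spin-up along an axis at angle θ to the initial spin direction is cos²(θ/2); spin-down is sin²(θ/2).
θ = 80°, so P = cos²(40°) ≈ 0.5868.

0.5868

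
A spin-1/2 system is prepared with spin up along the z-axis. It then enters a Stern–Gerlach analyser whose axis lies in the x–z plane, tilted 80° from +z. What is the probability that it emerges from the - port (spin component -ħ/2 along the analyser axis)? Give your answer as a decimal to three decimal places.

For spin-½, the probability of finding spin-up along an axis at angle θ to the initial spin direction is cos²(θ/2); spin-down is sin²(θ/2).
θ = 80°, so P = sin²(40°) ≈ 0.413.

0.413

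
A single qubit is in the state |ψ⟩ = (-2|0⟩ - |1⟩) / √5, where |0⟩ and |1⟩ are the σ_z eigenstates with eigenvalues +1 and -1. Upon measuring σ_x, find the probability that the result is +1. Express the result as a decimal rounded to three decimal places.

|+x⟩ = (|0⟩ + |1⟩)/√2, so ⟨+x|ψ⟩ = (-3) / (√2·√5).
P = |-3|² / 10 = 9/10.

0.900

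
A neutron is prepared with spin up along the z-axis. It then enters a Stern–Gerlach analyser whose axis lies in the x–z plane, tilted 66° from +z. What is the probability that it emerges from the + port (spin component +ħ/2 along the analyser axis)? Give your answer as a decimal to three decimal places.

0.703

For spin-½, the probability of finding spin-up along an axis at angle θ to the initial spin direction is cos²(θ/2); spin-down is sin²(θ/2).
θ = 66°, so P = cos²(33°) ≈ 0.703.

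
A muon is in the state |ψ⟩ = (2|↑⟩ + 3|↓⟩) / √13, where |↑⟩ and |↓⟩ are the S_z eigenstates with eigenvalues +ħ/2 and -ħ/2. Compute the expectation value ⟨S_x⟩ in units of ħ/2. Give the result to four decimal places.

0.9231

⟨σ_x⟩ = 2 Re(a* b)/(|a|²+|b|²) with a = 2, b = 3.
a* b = 6, so ⟨σ_x⟩ = 12/13.
⟨S_x⟩ = (ħ/2)·⟨σ_x⟩.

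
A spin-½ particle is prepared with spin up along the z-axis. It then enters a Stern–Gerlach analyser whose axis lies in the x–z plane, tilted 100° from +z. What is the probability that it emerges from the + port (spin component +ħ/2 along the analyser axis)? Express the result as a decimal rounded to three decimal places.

0.413

For spin-½, the probability of finding spin-up along an axis at angle θ to the initial spin direction is cos²(θ/2); spin-down is sin²(θ/2).
θ = 100°, so P = cos²(50°) ≈ 0.413.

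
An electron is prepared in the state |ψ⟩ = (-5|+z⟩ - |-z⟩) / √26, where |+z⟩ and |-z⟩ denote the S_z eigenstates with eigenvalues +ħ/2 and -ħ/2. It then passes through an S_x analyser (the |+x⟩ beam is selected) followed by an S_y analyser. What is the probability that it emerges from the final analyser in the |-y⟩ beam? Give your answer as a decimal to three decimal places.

0.346

First analyser (S_x): P(|+x⟩) = |⟨+x|ψ⟩|² = 36/52.
After stage 1 the state is |+x⟩; P(|-y⟩) = |⟨-y|+x⟩|² = 1/2.
Joint probability = 36/52 × 1/2 = 0.346.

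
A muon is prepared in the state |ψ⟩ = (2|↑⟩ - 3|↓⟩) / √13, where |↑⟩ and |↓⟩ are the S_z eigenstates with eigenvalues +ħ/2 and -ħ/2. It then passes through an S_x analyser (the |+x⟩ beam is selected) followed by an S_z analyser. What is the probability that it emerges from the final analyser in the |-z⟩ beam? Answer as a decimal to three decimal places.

First analyser (S_x): P(|+x⟩) = |⟨+x|ψ⟩|² = 1/26.
After stage 1 the state is |+x⟩; P(|-z⟩) = |⟨-z|+x⟩|² = 1/2.
Joint probability = 1/26 × 1/2 = 0.019.

0.019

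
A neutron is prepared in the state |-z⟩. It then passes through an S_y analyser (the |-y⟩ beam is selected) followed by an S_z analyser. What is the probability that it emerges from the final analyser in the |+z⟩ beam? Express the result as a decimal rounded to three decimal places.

First analyser (S_y): from |-z⟩, P(|-y⟩) = 1/2.
After stage 1 the state is |-y⟩; P(|+z⟩) = |⟨+z|-y⟩|² = 1/2.
Joint probability = 1/2 × 1/2 = 0.250.

0.250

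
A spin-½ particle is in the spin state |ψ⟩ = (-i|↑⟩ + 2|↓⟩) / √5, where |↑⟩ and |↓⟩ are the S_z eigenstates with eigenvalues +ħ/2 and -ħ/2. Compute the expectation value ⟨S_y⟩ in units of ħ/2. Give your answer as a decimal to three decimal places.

0.800

⟨σ_y⟩ = 2 Im(a* b)/(|a|²+|b|²) with a = -i, b = 2.
a* b = 2i, so ⟨σ_y⟩ = 4/5.
⟨S_y⟩ = (ħ/2)·⟨σ_y⟩.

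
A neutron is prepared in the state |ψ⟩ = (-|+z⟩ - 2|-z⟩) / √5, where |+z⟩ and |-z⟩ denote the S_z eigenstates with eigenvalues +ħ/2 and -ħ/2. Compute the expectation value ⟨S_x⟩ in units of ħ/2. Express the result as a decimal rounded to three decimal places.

0.800

⟨σ_x⟩ = 2 Re(a* b)/(|a|²+|b|²) with a = -1, b = -2.
a* b = 2, so ⟨σ_x⟩ = 4/5.
⟨S_x⟩ = (ħ/2)·⟨σ_x⟩.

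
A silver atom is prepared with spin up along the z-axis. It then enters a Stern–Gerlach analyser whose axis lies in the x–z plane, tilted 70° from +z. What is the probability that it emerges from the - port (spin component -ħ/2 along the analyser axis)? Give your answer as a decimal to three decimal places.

For spin-½, the probability of finding spin-up along an axis at angle θ to the initial spin direction is cos²(θ/2); spin-down is sin²(θ/2).
θ = 70°, so P = sin²(35°) ≈ 0.329.

0.329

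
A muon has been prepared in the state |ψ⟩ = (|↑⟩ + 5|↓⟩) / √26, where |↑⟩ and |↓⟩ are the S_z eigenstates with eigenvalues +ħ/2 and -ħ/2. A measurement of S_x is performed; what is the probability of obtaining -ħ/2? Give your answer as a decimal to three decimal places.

|-x⟩ = (|↑⟩ - |↓⟩)/√2, so ⟨-x|ψ⟩ = (-4) / (√2·√26).
P = |-4|² / 52 = 16/52.

0.308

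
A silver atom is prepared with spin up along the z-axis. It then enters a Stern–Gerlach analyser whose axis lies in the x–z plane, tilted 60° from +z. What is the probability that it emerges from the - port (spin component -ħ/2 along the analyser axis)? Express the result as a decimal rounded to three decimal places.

0.250

For spin-½, the probability of finding spin-up along an axis at angle θ to the initial spin direction is cos²(θ/2); spin-down is sin²(θ/2).
θ = 60°, so P = sin²(30°) ≈ 0.250.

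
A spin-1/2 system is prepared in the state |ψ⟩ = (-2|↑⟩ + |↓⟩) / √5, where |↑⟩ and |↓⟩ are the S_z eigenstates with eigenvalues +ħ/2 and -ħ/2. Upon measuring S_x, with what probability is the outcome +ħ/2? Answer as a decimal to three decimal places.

0.100

|+x⟩ = (|↑⟩ + |↓⟩)/√2, so ⟨+x|ψ⟩ = (-1) / (√2·√5).
P = |-1|² / 10 = 1/10.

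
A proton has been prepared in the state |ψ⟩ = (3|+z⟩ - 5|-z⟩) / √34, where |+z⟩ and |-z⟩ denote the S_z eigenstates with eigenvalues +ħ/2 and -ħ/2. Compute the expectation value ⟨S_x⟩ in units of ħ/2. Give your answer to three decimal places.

⟨σ_x⟩ = 2 Re(a* b)/(|a|²+|b|²) with a = 3, b = -5.
a* b = -15, so ⟨σ_x⟩ = -30/34.
⟨S_x⟩ = (ħ/2)·⟨σ_x⟩.

-0.882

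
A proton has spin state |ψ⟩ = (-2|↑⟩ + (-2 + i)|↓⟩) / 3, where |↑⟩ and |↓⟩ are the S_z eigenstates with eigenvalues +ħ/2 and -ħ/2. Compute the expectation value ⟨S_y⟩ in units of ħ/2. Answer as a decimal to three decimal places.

-0.444

⟨σ_y⟩ = 2 Im(a* b)/(|a|²+|b|²) with a = -2, b = (-2 + i).
a* b = (4 - 2i), so ⟨σ_y⟩ = -4/9.
⟨S_y⟩ = (ħ/2)·⟨σ_y⟩.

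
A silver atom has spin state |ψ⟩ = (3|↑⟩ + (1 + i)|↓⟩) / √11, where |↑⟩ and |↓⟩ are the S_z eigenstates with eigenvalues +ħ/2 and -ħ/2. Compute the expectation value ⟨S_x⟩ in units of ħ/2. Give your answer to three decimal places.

⟨σ_x⟩ = 2 Re(a* b)/(|a|²+|b|²) with a = 3, b = (1 + i).
a* b = (3 + 3i), so ⟨σ_x⟩ = 6/11.
⟨S_x⟩ = (ħ/2)·⟨σ_x⟩.

0.545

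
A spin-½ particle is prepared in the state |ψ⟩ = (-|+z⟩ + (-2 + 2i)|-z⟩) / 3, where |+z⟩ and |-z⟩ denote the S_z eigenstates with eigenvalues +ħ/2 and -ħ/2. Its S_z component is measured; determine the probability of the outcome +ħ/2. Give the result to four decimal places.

0.1111

The +ħ/2 outcome corresponds to |+z⟩. Its amplitude in |ψ⟩ is -1/3.
P = |-1|² / 9 = 1/9.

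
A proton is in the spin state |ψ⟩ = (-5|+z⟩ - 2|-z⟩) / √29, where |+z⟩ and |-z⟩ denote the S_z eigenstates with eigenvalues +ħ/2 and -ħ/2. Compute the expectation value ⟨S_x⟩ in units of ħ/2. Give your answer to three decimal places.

⟨σ_x⟩ = 2 Re(a* b)/(|a|²+|b|²) with a = -5, b = -2.
a* b = 10, so ⟨σ_x⟩ = 20/29.
⟨S_x⟩ = (ħ/2)·⟨σ_x⟩.

0.690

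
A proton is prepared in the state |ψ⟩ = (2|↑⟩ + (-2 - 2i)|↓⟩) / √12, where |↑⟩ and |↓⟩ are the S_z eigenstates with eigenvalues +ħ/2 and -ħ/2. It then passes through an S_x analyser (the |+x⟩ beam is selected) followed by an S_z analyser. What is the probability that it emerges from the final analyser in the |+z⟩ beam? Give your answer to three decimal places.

0.083

First analyser (S_x): P(|+x⟩) = |⟨+x|ψ⟩|² = 4/24.
After stage 1 the state is |+x⟩; P(|+z⟩) = |⟨+z|+x⟩|² = 1/2.
Joint probability = 4/24 × 1/2 = 0.083.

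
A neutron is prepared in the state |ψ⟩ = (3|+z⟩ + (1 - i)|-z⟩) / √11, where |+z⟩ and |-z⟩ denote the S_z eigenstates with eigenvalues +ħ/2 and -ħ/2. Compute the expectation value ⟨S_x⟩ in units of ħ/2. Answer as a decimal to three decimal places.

⟨σ_x⟩ = 2 Re(a* b)/(|a|²+|b|²) with a = 3, b = (1 - i).
a* b = (3 - 3i), so ⟨σ_x⟩ = 6/11.
⟨S_x⟩ = (ħ/2)·⟨σ_x⟩.

0.545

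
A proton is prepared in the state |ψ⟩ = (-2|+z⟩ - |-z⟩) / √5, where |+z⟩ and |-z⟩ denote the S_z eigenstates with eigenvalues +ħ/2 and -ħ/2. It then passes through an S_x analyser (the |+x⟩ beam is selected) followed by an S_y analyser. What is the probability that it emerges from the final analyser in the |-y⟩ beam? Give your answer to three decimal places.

First analyser (S_x): P(|+x⟩) = |⟨+x|ψ⟩|² = 9/10.
After stage 1 the state is |+x⟩; P(|-y⟩) = |⟨-y|+x⟩|² = 1/2.
Joint probability = 9/10 × 1/2 = 0.450.

0.450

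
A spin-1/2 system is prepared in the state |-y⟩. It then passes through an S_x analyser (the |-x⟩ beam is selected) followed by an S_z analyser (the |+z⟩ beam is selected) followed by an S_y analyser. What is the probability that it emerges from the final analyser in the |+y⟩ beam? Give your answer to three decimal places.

0.125

First analyser (S_x): from |-y⟩, P(|-x⟩) = 1/2.
After stage 1 the state is |-x⟩; P(|+z⟩) = |⟨+z|-x⟩|² = 1/2.
After stage 2 the state is |+z⟩; P(|+y⟩) = |⟨+y|+z⟩|² = 1/2.
Joint probability = 1/2 × 1/2 × 1/2 = 0.125.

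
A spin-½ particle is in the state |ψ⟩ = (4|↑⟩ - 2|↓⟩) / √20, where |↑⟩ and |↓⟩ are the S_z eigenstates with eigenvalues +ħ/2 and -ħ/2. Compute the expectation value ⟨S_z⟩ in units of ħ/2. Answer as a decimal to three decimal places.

0.600

⟨σ_z⟩ = |a|² - |b|² divided by |a|²+|b|², with a, b the |↑⟩, |↓⟩ amplitudes.
= (16 - 4)/20 = 12/20.
⟨S_z⟩ = (ħ/2)·⟨σ_z⟩.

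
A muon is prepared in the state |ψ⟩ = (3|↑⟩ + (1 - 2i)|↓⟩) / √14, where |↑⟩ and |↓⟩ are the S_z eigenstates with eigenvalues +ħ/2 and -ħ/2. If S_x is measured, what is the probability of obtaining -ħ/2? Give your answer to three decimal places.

0.286

|-x⟩ = (|↑⟩ - |↓⟩)/√2, so ⟨-x|ψ⟩ = (2 + 2i) / (√2·√14).
P = |2 + 2i|² / 28 = 8/28.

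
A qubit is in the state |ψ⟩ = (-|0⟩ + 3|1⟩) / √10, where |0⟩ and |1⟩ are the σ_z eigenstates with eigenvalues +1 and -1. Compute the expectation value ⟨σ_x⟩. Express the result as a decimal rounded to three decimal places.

-0.600

⟨σ_x⟩ = 2 Re(a* b)/(|a|²+|b|²) with a = -1, b = 3.
a* b = -3, so ⟨σ_x⟩ = -6/10.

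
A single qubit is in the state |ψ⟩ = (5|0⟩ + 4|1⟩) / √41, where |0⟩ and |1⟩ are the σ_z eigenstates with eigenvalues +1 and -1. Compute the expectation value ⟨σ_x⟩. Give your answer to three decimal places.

⟨σ_x⟩ = 2 Re(a* b)/(|a|²+|b|²) with a = 5, b = 4.
a* b = 20, so ⟨σ_x⟩ = 40/41.

0.976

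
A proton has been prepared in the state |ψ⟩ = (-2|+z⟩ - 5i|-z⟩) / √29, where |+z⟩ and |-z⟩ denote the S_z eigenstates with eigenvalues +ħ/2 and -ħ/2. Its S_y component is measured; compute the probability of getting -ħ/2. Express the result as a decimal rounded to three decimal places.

0.155

|-y⟩ = (|+z⟩ - i|-z⟩)/√2, so ⟨-y|ψ⟩ = (3) / (√2·√29).
P = |3|² / 58 = 9/58.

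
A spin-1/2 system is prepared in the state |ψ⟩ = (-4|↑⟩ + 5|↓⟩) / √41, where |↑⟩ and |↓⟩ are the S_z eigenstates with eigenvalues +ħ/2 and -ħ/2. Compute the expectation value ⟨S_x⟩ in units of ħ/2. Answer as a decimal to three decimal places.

-0.976

⟨σ_x⟩ = 2 Re(a* b)/(|a|²+|b|²) with a = -4, b = 5.
a* b = -20, so ⟨σ_x⟩ = -40/41.
⟨S_x⟩ = (ħ/2)·⟨σ_x⟩.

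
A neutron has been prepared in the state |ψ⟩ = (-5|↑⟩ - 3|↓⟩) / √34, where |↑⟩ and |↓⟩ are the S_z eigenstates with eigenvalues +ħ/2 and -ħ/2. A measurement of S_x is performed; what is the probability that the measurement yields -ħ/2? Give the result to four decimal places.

0.0588

|-x⟩ = (|↑⟩ - |↓⟩)/√2, so ⟨-x|ψ⟩ = (-2) / (√2·√34).
P = |-2|² / 68 = 4/68.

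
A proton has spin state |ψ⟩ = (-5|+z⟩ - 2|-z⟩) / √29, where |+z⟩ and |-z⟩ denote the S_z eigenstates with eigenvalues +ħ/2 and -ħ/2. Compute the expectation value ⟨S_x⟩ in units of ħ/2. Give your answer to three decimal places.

0.690

⟨σ_x⟩ = 2 Re(a* b)/(|a|²+|b|²) with a = -5, b = -2.
a* b = 10, so ⟨σ_x⟩ = 20/29.
⟨S_x⟩ = (ħ/2)·⟨σ_x⟩.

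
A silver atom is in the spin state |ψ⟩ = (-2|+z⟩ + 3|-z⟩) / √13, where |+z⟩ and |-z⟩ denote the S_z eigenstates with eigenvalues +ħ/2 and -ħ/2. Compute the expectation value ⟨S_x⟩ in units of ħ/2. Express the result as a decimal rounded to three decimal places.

-0.923

⟨σ_x⟩ = 2 Re(a* b)/(|a|²+|b|²) with a = -2, b = 3.
a* b = -6, so ⟨σ_x⟩ = -12/13.
⟨S_x⟩ = (ħ/2)·⟨σ_x⟩.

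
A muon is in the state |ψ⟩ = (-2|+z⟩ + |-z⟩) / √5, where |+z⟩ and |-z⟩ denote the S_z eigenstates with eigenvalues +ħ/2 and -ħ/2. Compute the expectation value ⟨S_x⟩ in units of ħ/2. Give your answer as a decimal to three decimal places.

-0.800

⟨σ_x⟩ = 2 Re(a* b)/(|a|²+|b|²) with a = -2, b = 1.
a* b = -2, so ⟨σ_x⟩ = -4/5.
⟨S_x⟩ = (ħ/2)·⟨σ_x⟩.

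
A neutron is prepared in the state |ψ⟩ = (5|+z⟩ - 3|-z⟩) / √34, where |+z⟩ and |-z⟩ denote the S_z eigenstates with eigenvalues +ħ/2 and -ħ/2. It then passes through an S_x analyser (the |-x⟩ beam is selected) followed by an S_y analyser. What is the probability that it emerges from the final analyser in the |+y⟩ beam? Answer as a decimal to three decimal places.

0.471

First analyser (S_x): P(|-x⟩) = |⟨-x|ψ⟩|² = 64/68.
After stage 1 the state is |-x⟩; P(|+y⟩) = |⟨+y|-x⟩|² = 1/2.
Joint probability = 64/68 × 1/2 = 0.471.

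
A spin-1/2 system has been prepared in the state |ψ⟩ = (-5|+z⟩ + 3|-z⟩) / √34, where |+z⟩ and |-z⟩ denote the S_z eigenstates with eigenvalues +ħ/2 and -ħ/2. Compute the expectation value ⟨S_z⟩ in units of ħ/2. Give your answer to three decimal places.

⟨σ_z⟩ = |a|² - |b|² divided by |a|²+|b|², with a, b the |+z⟩, |-z⟩ amplitudes.
= (25 - 9)/34 = 16/34.
⟨S_z⟩ = (ħ/2)·⟨σ_z⟩.

0.471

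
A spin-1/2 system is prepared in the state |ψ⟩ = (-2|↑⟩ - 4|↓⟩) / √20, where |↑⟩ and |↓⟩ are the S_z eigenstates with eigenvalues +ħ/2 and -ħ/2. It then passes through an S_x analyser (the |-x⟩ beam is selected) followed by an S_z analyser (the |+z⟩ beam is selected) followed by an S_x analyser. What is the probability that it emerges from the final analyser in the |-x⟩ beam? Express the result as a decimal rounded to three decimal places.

First analyser (S_x): P(|-x⟩) = |⟨-x|ψ⟩|² = 4/40.
After stage 1 the state is |-x⟩; P(|+z⟩) = |⟨+z|-x⟩|² = 1/2.
After stage 2 the state is |+z⟩; P(|-x⟩) = |⟨-x|+z⟩|² = 1/2.
Joint probability = 4/40 × 1/2 × 1/2 = 0.025.

0.025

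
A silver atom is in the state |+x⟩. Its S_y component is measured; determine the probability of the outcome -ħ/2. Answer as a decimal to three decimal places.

0.500

In the S_z basis, |+x⟩ = (|↑⟩ + |↓⟩)/√2 and |-y⟩ = (|↑⟩ - i|↓⟩)/√2.
|⟨-y|+x⟩|² = 1/2.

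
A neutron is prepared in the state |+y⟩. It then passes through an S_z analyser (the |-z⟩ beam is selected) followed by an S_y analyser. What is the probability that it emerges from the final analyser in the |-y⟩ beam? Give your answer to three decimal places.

0.250

First analyser (S_z): from |+y⟩, P(|-z⟩) = 1/2.
After stage 1 the state is |-z⟩; P(|-y⟩) = |⟨-y|-z⟩|² = 1/2.
Joint probability = 1/2 × 1/2 = 0.250.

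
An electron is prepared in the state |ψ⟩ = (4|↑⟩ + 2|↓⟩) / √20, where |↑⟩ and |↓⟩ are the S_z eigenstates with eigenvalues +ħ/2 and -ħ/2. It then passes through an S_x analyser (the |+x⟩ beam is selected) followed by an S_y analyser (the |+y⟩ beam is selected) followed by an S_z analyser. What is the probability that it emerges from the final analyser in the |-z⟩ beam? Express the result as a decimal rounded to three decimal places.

First analyser (S_x): P(|+x⟩) = |⟨+x|ψ⟩|² = 36/40.
After stage 1 the state is |+x⟩; P(|+y⟩) = |⟨+y|+x⟩|² = 1/2.
After stage 2 the state is |+y⟩; P(|-z⟩) = |⟨-z|+y⟩|² = 1/2.
Joint probability = 36/40 × 1/2 × 1/2 = 0.225.

0.225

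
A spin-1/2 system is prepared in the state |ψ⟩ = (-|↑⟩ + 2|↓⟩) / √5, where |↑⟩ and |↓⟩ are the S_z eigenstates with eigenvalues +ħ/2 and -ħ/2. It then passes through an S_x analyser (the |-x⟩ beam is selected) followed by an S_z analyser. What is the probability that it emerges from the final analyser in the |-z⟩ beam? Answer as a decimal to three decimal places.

0.450

First analyser (S_x): P(|-x⟩) = |⟨-x|ψ⟩|² = 9/10.
After stage 1 the state is |-x⟩; P(|-z⟩) = |⟨-z|-x⟩|² = 1/2.
Joint probability = 9/10 × 1/2 = 0.450.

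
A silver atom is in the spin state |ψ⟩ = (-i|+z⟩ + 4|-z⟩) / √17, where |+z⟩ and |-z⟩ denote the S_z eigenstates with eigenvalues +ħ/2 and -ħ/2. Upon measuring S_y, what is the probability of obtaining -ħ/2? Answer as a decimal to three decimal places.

|-y⟩ = (|+z⟩ - i|-z⟩)/√2, so ⟨-y|ψ⟩ = (3i) / (√2·√17).
P = |3i|² / 34 = 9/34.

0.265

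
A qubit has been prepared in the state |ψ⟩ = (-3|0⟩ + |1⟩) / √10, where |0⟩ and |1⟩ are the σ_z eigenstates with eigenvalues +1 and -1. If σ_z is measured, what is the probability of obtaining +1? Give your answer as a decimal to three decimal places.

The +1 outcome corresponds to |0⟩. Its amplitude in |ψ⟩ is -3/√10.
P = |-3|² / 10 = 9/10.

0.900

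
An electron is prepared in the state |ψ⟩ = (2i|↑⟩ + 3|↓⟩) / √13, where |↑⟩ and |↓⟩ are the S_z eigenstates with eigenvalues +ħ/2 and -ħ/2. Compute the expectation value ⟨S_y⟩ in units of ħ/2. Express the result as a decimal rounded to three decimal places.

-0.923

⟨σ_y⟩ = 2 Im(a* b)/(|a|²+|b|²) with a = 2i, b = 3.
a* b = -6i, so ⟨σ_y⟩ = -12/13.
⟨S_y⟩ = (ħ/2)·⟨σ_y⟩.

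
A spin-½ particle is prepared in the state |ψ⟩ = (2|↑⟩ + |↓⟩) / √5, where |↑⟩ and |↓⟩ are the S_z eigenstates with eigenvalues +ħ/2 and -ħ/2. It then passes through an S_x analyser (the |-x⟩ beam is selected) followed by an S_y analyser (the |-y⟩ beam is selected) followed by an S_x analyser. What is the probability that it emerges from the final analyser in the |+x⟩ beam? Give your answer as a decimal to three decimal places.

First analyser (S_x): P(|-x⟩) = |⟨-x|ψ⟩|² = 1/10.
After stage 1 the state is |-x⟩; P(|-y⟩) = |⟨-y|-x⟩|² = 1/2.
After stage 2 the state is |-y⟩; P(|+x⟩) = |⟨+x|-y⟩|² = 1/2.
Joint probability = 1/10 × 1/2 × 1/2 = 0.025.

0.025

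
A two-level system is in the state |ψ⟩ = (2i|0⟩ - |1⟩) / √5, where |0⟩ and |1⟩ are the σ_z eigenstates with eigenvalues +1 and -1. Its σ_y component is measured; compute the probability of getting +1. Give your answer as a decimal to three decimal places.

0.900

|+y⟩ = (|0⟩ + i|1⟩)/√2, so ⟨+y|ψ⟩ = (3i) / (√2·√5).
P = |3i|² / 10 = 9/10.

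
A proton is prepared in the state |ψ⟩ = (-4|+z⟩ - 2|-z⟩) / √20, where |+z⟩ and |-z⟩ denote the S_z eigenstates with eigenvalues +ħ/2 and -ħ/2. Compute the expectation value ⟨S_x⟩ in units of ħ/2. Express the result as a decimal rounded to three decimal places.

⟨σ_x⟩ = 2 Re(a* b)/(|a|²+|b|²) with a = -4, b = -2.
a* b = 8, so ⟨σ_x⟩ = 16/20.
⟨S_x⟩ = (ħ/2)·⟨σ_x⟩.

0.800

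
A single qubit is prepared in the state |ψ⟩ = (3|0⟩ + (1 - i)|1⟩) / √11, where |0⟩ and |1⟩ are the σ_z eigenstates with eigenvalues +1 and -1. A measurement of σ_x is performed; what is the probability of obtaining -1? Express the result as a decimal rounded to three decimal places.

0.227

|-x⟩ = (|0⟩ - |1⟩)/√2, so ⟨-x|ψ⟩ = (2 + i) / (√2·√11).
P = |2 + i|² / 22 = 5/22.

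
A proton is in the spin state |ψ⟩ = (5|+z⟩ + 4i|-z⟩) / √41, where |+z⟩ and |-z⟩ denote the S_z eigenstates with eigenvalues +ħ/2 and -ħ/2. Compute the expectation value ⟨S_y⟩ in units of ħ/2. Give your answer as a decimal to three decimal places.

0.976

⟨σ_y⟩ = 2 Im(a* b)/(|a|²+|b|²) with a = 5, b = 4i.
a* b = 20i, so ⟨σ_y⟩ = 40/41.
⟨S_y⟩ = (ħ/2)·⟨σ_y⟩.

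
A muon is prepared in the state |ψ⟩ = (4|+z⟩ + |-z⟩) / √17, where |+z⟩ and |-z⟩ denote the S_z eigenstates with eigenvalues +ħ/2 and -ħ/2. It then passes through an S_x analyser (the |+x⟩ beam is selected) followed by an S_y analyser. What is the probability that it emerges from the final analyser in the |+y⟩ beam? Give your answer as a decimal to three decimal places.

0.368

First analyser (S_x): P(|+x⟩) = |⟨+x|ψ⟩|² = 25/34.
After stage 1 the state is |+x⟩; P(|+y⟩) = |⟨+y|+x⟩|² = 1/2.
Joint probability = 25/34 × 1/2 = 0.368.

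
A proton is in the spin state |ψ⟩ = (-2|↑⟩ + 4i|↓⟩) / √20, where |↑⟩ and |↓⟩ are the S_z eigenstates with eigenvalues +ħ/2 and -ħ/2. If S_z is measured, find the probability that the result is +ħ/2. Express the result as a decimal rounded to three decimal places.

0.200

The +ħ/2 outcome corresponds to |↑⟩. Its amplitude in |ψ⟩ is -2/√20.
P = |-2|² / 20 = 4/20.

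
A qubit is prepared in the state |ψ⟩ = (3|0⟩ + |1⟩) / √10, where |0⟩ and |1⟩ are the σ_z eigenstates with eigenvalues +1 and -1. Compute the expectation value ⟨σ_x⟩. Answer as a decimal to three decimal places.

⟨σ_x⟩ = 2 Re(a* b)/(|a|²+|b|²) with a = 3, b = 1.
a* b = 3, so ⟨σ_x⟩ = 6/10.

0.600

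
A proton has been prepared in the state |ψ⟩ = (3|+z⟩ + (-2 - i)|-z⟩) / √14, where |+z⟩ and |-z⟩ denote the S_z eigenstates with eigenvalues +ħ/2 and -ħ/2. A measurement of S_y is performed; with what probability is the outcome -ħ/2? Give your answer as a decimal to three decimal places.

0.714

|-y⟩ = (|+z⟩ - i|-z⟩)/√2, so ⟨-y|ψ⟩ = (4 - 2i) / (√2·√14).
P = |4 - 2i|² / 28 = 20/28.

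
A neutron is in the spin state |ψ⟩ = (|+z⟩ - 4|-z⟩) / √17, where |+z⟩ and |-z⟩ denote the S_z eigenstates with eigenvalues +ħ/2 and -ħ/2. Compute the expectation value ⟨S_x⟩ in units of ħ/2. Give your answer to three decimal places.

-0.471

⟨σ_x⟩ = 2 Re(a* b)/(|a|²+|b|²) with a = 1, b = -4.
a* b = -4, so ⟨σ_x⟩ = -8/17.
⟨S_x⟩ = (ħ/2)·⟨σ_x⟩.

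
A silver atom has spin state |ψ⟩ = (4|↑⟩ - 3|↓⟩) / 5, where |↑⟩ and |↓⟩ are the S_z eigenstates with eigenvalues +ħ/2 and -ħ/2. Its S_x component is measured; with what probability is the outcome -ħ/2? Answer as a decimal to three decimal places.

0.980

|-x⟩ = (|↑⟩ - |↓⟩)/√2, so ⟨-x|ψ⟩ = (7) / (√2·5).
P = |7|² / 50 = 49/50.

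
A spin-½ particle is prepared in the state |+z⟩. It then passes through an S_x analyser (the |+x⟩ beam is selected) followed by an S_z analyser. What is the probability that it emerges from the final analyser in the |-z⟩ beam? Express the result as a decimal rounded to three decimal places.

0.250

First analyser (S_x): from |+z⟩, P(|+x⟩) = 1/2.
After stage 1 the state is |+x⟩; P(|-z⟩) = |⟨-z|+x⟩|² = 1/2.
Joint probability = 1/2 × 1/2 = 0.250.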